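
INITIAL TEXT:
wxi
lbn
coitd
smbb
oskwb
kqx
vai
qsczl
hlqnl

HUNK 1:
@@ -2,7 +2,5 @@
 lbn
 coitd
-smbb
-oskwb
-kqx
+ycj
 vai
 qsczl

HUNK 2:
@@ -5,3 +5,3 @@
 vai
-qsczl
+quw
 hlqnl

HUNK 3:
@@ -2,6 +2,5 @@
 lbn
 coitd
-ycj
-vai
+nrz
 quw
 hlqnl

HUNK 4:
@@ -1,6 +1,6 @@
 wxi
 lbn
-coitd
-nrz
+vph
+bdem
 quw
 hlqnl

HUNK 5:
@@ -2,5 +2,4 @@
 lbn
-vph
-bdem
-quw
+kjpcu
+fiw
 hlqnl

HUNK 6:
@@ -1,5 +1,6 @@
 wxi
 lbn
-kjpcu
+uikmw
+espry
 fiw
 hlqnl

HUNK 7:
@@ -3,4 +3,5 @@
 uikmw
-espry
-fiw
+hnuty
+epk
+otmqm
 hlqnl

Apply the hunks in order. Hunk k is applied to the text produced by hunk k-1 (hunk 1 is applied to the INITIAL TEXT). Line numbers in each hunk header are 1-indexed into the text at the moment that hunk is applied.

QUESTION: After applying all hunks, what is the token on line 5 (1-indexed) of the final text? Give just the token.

Hunk 1: at line 2 remove [smbb,oskwb,kqx] add [ycj] -> 7 lines: wxi lbn coitd ycj vai qsczl hlqnl
Hunk 2: at line 5 remove [qsczl] add [quw] -> 7 lines: wxi lbn coitd ycj vai quw hlqnl
Hunk 3: at line 2 remove [ycj,vai] add [nrz] -> 6 lines: wxi lbn coitd nrz quw hlqnl
Hunk 4: at line 1 remove [coitd,nrz] add [vph,bdem] -> 6 lines: wxi lbn vph bdem quw hlqnl
Hunk 5: at line 2 remove [vph,bdem,quw] add [kjpcu,fiw] -> 5 lines: wxi lbn kjpcu fiw hlqnl
Hunk 6: at line 1 remove [kjpcu] add [uikmw,espry] -> 6 lines: wxi lbn uikmw espry fiw hlqnl
Hunk 7: at line 3 remove [espry,fiw] add [hnuty,epk,otmqm] -> 7 lines: wxi lbn uikmw hnuty epk otmqm hlqnl
Final line 5: epk

Answer: epk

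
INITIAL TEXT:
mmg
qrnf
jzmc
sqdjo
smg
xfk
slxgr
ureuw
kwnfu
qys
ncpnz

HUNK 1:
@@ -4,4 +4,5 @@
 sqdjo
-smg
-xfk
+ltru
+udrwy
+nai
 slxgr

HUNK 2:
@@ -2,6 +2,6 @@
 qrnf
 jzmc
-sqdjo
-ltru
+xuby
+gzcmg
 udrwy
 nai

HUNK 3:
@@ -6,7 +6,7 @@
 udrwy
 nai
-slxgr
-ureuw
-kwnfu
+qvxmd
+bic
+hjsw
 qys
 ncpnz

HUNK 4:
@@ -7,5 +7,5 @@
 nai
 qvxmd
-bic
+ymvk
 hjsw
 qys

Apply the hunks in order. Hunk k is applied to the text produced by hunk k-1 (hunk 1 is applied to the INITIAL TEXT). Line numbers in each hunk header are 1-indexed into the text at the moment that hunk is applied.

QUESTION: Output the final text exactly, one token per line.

Hunk 1: at line 4 remove [smg,xfk] add [ltru,udrwy,nai] -> 12 lines: mmg qrnf jzmc sqdjo ltru udrwy nai slxgr ureuw kwnfu qys ncpnz
Hunk 2: at line 2 remove [sqdjo,ltru] add [xuby,gzcmg] -> 12 lines: mmg qrnf jzmc xuby gzcmg udrwy nai slxgr ureuw kwnfu qys ncpnz
Hunk 3: at line 6 remove [slxgr,ureuw,kwnfu] add [qvxmd,bic,hjsw] -> 12 lines: mmg qrnf jzmc xuby gzcmg udrwy nai qvxmd bic hjsw qys ncpnz
Hunk 4: at line 7 remove [bic] add [ymvk] -> 12 lines: mmg qrnf jzmc xuby gzcmg udrwy nai qvxmd ymvk hjsw qys ncpnz

Answer: mmg
qrnf
jzmc
xuby
gzcmg
udrwy
nai
qvxmd
ymvk
hjsw
qys
ncpnz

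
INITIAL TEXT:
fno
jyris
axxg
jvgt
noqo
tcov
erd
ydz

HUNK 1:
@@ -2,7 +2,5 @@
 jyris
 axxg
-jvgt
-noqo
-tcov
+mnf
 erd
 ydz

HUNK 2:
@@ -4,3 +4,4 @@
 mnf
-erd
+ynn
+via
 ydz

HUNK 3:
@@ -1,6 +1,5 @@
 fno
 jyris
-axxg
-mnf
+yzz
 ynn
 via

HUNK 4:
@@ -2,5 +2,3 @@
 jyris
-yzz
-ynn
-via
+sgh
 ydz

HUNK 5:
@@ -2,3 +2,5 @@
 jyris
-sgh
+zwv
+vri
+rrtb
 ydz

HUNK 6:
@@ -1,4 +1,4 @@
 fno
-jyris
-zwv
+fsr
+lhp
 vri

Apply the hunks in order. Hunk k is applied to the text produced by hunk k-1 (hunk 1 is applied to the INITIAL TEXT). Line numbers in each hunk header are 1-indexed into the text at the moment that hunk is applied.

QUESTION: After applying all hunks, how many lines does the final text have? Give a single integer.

Hunk 1: at line 2 remove [jvgt,noqo,tcov] add [mnf] -> 6 lines: fno jyris axxg mnf erd ydz
Hunk 2: at line 4 remove [erd] add [ynn,via] -> 7 lines: fno jyris axxg mnf ynn via ydz
Hunk 3: at line 1 remove [axxg,mnf] add [yzz] -> 6 lines: fno jyris yzz ynn via ydz
Hunk 4: at line 2 remove [yzz,ynn,via] add [sgh] -> 4 lines: fno jyris sgh ydz
Hunk 5: at line 2 remove [sgh] add [zwv,vri,rrtb] -> 6 lines: fno jyris zwv vri rrtb ydz
Hunk 6: at line 1 remove [jyris,zwv] add [fsr,lhp] -> 6 lines: fno fsr lhp vri rrtb ydz
Final line count: 6

Answer: 6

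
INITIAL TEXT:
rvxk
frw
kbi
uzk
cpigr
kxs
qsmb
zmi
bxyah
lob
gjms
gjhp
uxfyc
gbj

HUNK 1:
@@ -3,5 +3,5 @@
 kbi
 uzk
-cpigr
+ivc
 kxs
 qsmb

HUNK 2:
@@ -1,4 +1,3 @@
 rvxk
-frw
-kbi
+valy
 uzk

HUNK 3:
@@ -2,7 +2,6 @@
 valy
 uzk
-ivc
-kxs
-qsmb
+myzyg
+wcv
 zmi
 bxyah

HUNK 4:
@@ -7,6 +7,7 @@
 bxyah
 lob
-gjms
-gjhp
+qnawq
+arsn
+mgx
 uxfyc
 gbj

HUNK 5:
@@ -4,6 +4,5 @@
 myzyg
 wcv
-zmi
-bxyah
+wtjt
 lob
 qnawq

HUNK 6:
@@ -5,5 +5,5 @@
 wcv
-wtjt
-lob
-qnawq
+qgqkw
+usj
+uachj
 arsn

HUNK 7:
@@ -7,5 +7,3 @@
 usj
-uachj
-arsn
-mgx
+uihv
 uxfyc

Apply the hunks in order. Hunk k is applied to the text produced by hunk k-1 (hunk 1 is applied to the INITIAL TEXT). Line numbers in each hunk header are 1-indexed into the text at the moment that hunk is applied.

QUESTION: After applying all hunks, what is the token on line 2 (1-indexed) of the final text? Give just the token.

Hunk 1: at line 3 remove [cpigr] add [ivc] -> 14 lines: rvxk frw kbi uzk ivc kxs qsmb zmi bxyah lob gjms gjhp uxfyc gbj
Hunk 2: at line 1 remove [frw,kbi] add [valy] -> 13 lines: rvxk valy uzk ivc kxs qsmb zmi bxyah lob gjms gjhp uxfyc gbj
Hunk 3: at line 2 remove [ivc,kxs,qsmb] add [myzyg,wcv] -> 12 lines: rvxk valy uzk myzyg wcv zmi bxyah lob gjms gjhp uxfyc gbj
Hunk 4: at line 7 remove [gjms,gjhp] add [qnawq,arsn,mgx] -> 13 lines: rvxk valy uzk myzyg wcv zmi bxyah lob qnawq arsn mgx uxfyc gbj
Hunk 5: at line 4 remove [zmi,bxyah] add [wtjt] -> 12 lines: rvxk valy uzk myzyg wcv wtjt lob qnawq arsn mgx uxfyc gbj
Hunk 6: at line 5 remove [wtjt,lob,qnawq] add [qgqkw,usj,uachj] -> 12 lines: rvxk valy uzk myzyg wcv qgqkw usj uachj arsn mgx uxfyc gbj
Hunk 7: at line 7 remove [uachj,arsn,mgx] add [uihv] -> 10 lines: rvxk valy uzk myzyg wcv qgqkw usj uihv uxfyc gbj
Final line 2: valy

Answer: valy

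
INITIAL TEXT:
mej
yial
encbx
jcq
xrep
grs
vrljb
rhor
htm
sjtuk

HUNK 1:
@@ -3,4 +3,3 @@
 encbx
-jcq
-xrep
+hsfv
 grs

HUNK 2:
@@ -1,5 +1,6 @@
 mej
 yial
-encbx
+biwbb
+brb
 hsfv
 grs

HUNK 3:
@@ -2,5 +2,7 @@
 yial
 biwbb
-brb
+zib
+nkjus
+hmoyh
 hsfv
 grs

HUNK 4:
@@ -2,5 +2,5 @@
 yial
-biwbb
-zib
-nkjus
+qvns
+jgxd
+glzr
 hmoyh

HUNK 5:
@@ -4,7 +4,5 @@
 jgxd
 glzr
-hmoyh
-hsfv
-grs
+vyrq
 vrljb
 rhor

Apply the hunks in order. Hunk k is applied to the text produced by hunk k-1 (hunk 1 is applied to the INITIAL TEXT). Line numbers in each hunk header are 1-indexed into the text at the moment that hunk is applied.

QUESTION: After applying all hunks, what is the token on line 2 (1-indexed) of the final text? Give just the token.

Hunk 1: at line 3 remove [jcq,xrep] add [hsfv] -> 9 lines: mej yial encbx hsfv grs vrljb rhor htm sjtuk
Hunk 2: at line 1 remove [encbx] add [biwbb,brb] -> 10 lines: mej yial biwbb brb hsfv grs vrljb rhor htm sjtuk
Hunk 3: at line 2 remove [brb] add [zib,nkjus,hmoyh] -> 12 lines: mej yial biwbb zib nkjus hmoyh hsfv grs vrljb rhor htm sjtuk
Hunk 4: at line 2 remove [biwbb,zib,nkjus] add [qvns,jgxd,glzr] -> 12 lines: mej yial qvns jgxd glzr hmoyh hsfv grs vrljb rhor htm sjtuk
Hunk 5: at line 4 remove [hmoyh,hsfv,grs] add [vyrq] -> 10 lines: mej yial qvns jgxd glzr vyrq vrljb rhor htm sjtuk
Final line 2: yial

Answer: yial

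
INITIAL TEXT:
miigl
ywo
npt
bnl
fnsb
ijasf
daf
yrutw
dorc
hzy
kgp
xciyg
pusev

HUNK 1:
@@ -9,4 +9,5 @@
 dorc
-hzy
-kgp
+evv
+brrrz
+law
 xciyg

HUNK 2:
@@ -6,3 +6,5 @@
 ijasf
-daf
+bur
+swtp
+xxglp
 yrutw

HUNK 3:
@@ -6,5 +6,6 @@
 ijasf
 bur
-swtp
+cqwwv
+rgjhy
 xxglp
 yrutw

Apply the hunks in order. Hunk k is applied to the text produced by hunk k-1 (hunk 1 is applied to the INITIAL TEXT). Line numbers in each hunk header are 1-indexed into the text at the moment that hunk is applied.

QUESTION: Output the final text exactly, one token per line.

Hunk 1: at line 9 remove [hzy,kgp] add [evv,brrrz,law] -> 14 lines: miigl ywo npt bnl fnsb ijasf daf yrutw dorc evv brrrz law xciyg pusev
Hunk 2: at line 6 remove [daf] add [bur,swtp,xxglp] -> 16 lines: miigl ywo npt bnl fnsb ijasf bur swtp xxglp yrutw dorc evv brrrz law xciyg pusev
Hunk 3: at line 6 remove [swtp] add [cqwwv,rgjhy] -> 17 lines: miigl ywo npt bnl fnsb ijasf bur cqwwv rgjhy xxglp yrutw dorc evv brrrz law xciyg pusev

Answer: miigl
ywo
npt
bnl
fnsb
ijasf
bur
cqwwv
rgjhy
xxglp
yrutw
dorc
evv
brrrz
law
xciyg
pusev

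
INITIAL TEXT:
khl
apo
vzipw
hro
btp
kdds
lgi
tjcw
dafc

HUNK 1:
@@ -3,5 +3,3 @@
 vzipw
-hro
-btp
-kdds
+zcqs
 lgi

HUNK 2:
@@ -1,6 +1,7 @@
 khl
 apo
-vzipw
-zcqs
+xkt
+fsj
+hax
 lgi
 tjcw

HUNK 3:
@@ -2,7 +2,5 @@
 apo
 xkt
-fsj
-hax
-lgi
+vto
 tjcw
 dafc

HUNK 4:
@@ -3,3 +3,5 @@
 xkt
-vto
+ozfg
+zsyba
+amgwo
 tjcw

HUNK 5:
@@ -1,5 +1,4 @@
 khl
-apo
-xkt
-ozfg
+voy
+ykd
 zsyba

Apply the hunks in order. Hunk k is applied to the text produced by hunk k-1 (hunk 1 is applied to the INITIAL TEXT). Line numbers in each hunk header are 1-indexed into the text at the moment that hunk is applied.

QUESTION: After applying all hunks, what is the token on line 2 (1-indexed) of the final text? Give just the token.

Hunk 1: at line 3 remove [hro,btp,kdds] add [zcqs] -> 7 lines: khl apo vzipw zcqs lgi tjcw dafc
Hunk 2: at line 1 remove [vzipw,zcqs] add [xkt,fsj,hax] -> 8 lines: khl apo xkt fsj hax lgi tjcw dafc
Hunk 3: at line 2 remove [fsj,hax,lgi] add [vto] -> 6 lines: khl apo xkt vto tjcw dafc
Hunk 4: at line 3 remove [vto] add [ozfg,zsyba,amgwo] -> 8 lines: khl apo xkt ozfg zsyba amgwo tjcw dafc
Hunk 5: at line 1 remove [apo,xkt,ozfg] add [voy,ykd] -> 7 lines: khl voy ykd zsyba amgwo tjcw dafc
Final line 2: voy

Answer: voy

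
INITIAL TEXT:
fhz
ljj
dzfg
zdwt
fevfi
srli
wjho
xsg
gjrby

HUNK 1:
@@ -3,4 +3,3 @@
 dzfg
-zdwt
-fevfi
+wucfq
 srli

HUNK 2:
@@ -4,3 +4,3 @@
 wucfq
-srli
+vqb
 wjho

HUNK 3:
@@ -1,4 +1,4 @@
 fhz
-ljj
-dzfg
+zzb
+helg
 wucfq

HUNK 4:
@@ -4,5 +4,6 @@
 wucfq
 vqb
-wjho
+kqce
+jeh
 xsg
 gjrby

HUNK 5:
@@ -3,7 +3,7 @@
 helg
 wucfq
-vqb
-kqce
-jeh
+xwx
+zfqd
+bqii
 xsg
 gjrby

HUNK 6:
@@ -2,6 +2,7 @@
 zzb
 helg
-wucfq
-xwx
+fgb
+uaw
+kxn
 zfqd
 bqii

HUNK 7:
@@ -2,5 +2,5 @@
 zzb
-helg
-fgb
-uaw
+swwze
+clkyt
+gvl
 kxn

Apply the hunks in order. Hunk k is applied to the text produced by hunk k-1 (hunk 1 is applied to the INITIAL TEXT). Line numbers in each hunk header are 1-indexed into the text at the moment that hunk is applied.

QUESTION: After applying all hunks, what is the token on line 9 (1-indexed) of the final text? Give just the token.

Answer: xsg

Derivation:
Hunk 1: at line 3 remove [zdwt,fevfi] add [wucfq] -> 8 lines: fhz ljj dzfg wucfq srli wjho xsg gjrby
Hunk 2: at line 4 remove [srli] add [vqb] -> 8 lines: fhz ljj dzfg wucfq vqb wjho xsg gjrby
Hunk 3: at line 1 remove [ljj,dzfg] add [zzb,helg] -> 8 lines: fhz zzb helg wucfq vqb wjho xsg gjrby
Hunk 4: at line 4 remove [wjho] add [kqce,jeh] -> 9 lines: fhz zzb helg wucfq vqb kqce jeh xsg gjrby
Hunk 5: at line 3 remove [vqb,kqce,jeh] add [xwx,zfqd,bqii] -> 9 lines: fhz zzb helg wucfq xwx zfqd bqii xsg gjrby
Hunk 6: at line 2 remove [wucfq,xwx] add [fgb,uaw,kxn] -> 10 lines: fhz zzb helg fgb uaw kxn zfqd bqii xsg gjrby
Hunk 7: at line 2 remove [helg,fgb,uaw] add [swwze,clkyt,gvl] -> 10 lines: fhz zzb swwze clkyt gvl kxn zfqd bqii xsg gjrby
Final line 9: xsg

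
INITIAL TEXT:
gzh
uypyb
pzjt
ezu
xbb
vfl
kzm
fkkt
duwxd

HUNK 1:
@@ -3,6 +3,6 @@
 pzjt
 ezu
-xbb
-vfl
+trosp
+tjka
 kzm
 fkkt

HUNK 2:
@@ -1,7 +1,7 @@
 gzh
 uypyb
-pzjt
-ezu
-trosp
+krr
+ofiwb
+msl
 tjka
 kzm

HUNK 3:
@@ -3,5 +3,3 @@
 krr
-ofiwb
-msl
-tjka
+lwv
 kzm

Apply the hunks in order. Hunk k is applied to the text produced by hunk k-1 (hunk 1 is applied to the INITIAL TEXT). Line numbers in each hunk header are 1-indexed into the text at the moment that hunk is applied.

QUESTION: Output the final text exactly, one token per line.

Answer: gzh
uypyb
krr
lwv
kzm
fkkt
duwxd

Derivation:
Hunk 1: at line 3 remove [xbb,vfl] add [trosp,tjka] -> 9 lines: gzh uypyb pzjt ezu trosp tjka kzm fkkt duwxd
Hunk 2: at line 1 remove [pzjt,ezu,trosp] add [krr,ofiwb,msl] -> 9 lines: gzh uypyb krr ofiwb msl tjka kzm fkkt duwxd
Hunk 3: at line 3 remove [ofiwb,msl,tjka] add [lwv] -> 7 lines: gzh uypyb krr lwv kzm fkkt duwxd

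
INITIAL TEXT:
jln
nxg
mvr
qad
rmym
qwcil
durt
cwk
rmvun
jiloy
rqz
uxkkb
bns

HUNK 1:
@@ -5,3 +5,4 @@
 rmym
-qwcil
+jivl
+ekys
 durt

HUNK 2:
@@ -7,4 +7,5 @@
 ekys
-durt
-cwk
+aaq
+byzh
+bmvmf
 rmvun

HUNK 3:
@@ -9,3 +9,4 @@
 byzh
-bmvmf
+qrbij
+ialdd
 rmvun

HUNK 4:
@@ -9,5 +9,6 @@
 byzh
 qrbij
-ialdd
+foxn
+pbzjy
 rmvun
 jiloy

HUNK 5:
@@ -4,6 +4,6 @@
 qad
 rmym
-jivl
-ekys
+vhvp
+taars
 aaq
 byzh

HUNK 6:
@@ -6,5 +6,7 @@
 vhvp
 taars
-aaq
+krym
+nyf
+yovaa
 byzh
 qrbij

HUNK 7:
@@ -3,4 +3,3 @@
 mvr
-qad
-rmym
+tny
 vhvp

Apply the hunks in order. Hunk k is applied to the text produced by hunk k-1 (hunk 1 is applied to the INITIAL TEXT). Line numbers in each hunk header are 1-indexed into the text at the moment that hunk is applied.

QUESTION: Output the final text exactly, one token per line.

Hunk 1: at line 5 remove [qwcil] add [jivl,ekys] -> 14 lines: jln nxg mvr qad rmym jivl ekys durt cwk rmvun jiloy rqz uxkkb bns
Hunk 2: at line 7 remove [durt,cwk] add [aaq,byzh,bmvmf] -> 15 lines: jln nxg mvr qad rmym jivl ekys aaq byzh bmvmf rmvun jiloy rqz uxkkb bns
Hunk 3: at line 9 remove [bmvmf] add [qrbij,ialdd] -> 16 lines: jln nxg mvr qad rmym jivl ekys aaq byzh qrbij ialdd rmvun jiloy rqz uxkkb bns
Hunk 4: at line 9 remove [ialdd] add [foxn,pbzjy] -> 17 lines: jln nxg mvr qad rmym jivl ekys aaq byzh qrbij foxn pbzjy rmvun jiloy rqz uxkkb bns
Hunk 5: at line 4 remove [jivl,ekys] add [vhvp,taars] -> 17 lines: jln nxg mvr qad rmym vhvp taars aaq byzh qrbij foxn pbzjy rmvun jiloy rqz uxkkb bns
Hunk 6: at line 6 remove [aaq] add [krym,nyf,yovaa] -> 19 lines: jln nxg mvr qad rmym vhvp taars krym nyf yovaa byzh qrbij foxn pbzjy rmvun jiloy rqz uxkkb bns
Hunk 7: at line 3 remove [qad,rmym] add [tny] -> 18 lines: jln nxg mvr tny vhvp taars krym nyf yovaa byzh qrbij foxn pbzjy rmvun jiloy rqz uxkkb bns

Answer: jln
nxg
mvr
tny
vhvp
taars
krym
nyf
yovaa
byzh
qrbij
foxn
pbzjy
rmvun
jiloy
rqz
uxkkb
bns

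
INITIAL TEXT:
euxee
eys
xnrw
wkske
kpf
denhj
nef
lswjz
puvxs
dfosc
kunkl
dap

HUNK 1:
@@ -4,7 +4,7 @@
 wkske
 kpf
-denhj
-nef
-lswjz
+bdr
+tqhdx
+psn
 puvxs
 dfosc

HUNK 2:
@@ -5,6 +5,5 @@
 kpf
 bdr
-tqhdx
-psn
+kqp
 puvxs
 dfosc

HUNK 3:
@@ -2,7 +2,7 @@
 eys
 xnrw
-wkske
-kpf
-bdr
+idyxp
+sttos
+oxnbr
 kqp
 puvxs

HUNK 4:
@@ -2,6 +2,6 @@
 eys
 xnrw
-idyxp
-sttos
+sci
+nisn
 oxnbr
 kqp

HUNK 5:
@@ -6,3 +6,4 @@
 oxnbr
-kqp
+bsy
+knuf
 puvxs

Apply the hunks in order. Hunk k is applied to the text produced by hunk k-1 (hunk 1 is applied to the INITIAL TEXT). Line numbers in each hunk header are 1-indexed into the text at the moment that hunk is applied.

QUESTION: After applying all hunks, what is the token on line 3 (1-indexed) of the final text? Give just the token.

Hunk 1: at line 4 remove [denhj,nef,lswjz] add [bdr,tqhdx,psn] -> 12 lines: euxee eys xnrw wkske kpf bdr tqhdx psn puvxs dfosc kunkl dap
Hunk 2: at line 5 remove [tqhdx,psn] add [kqp] -> 11 lines: euxee eys xnrw wkske kpf bdr kqp puvxs dfosc kunkl dap
Hunk 3: at line 2 remove [wkske,kpf,bdr] add [idyxp,sttos,oxnbr] -> 11 lines: euxee eys xnrw idyxp sttos oxnbr kqp puvxs dfosc kunkl dap
Hunk 4: at line 2 remove [idyxp,sttos] add [sci,nisn] -> 11 lines: euxee eys xnrw sci nisn oxnbr kqp puvxs dfosc kunkl dap
Hunk 5: at line 6 remove [kqp] add [bsy,knuf] -> 12 lines: euxee eys xnrw sci nisn oxnbr bsy knuf puvxs dfosc kunkl dap
Final line 3: xnrw

Answer: xnrw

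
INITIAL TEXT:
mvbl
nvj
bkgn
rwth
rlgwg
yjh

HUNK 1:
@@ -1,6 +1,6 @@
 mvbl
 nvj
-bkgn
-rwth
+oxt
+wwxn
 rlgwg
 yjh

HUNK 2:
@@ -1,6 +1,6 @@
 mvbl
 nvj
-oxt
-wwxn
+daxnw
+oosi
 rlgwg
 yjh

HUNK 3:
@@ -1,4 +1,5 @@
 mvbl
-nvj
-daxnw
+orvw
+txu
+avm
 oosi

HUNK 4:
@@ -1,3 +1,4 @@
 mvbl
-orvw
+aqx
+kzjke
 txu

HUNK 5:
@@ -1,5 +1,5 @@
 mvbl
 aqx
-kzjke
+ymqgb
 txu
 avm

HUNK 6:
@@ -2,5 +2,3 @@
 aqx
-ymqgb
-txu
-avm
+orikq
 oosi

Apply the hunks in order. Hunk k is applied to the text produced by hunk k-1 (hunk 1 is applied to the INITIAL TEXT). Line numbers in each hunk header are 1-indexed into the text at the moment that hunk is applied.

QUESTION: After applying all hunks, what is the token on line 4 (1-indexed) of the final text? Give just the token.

Answer: oosi

Derivation:
Hunk 1: at line 1 remove [bkgn,rwth] add [oxt,wwxn] -> 6 lines: mvbl nvj oxt wwxn rlgwg yjh
Hunk 2: at line 1 remove [oxt,wwxn] add [daxnw,oosi] -> 6 lines: mvbl nvj daxnw oosi rlgwg yjh
Hunk 3: at line 1 remove [nvj,daxnw] add [orvw,txu,avm] -> 7 lines: mvbl orvw txu avm oosi rlgwg yjh
Hunk 4: at line 1 remove [orvw] add [aqx,kzjke] -> 8 lines: mvbl aqx kzjke txu avm oosi rlgwg yjh
Hunk 5: at line 1 remove [kzjke] add [ymqgb] -> 8 lines: mvbl aqx ymqgb txu avm oosi rlgwg yjh
Hunk 6: at line 2 remove [ymqgb,txu,avm] add [orikq] -> 6 lines: mvbl aqx orikq oosi rlgwg yjh
Final line 4: oosi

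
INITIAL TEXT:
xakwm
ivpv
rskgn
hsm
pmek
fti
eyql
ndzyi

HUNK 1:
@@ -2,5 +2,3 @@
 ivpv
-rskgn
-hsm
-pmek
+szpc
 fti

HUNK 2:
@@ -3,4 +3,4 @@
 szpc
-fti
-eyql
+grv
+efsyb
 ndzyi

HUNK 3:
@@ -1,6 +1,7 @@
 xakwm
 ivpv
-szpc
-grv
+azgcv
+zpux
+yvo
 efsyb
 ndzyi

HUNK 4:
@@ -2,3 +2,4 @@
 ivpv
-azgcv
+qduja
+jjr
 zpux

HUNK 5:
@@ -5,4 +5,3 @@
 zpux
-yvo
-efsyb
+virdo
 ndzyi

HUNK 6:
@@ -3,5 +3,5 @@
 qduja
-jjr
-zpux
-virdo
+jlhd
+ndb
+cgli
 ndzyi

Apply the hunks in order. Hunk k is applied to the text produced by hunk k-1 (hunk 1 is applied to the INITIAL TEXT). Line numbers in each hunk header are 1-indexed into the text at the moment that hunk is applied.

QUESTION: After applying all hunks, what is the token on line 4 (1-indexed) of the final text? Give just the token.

Answer: jlhd

Derivation:
Hunk 1: at line 2 remove [rskgn,hsm,pmek] add [szpc] -> 6 lines: xakwm ivpv szpc fti eyql ndzyi
Hunk 2: at line 3 remove [fti,eyql] add [grv,efsyb] -> 6 lines: xakwm ivpv szpc grv efsyb ndzyi
Hunk 3: at line 1 remove [szpc,grv] add [azgcv,zpux,yvo] -> 7 lines: xakwm ivpv azgcv zpux yvo efsyb ndzyi
Hunk 4: at line 2 remove [azgcv] add [qduja,jjr] -> 8 lines: xakwm ivpv qduja jjr zpux yvo efsyb ndzyi
Hunk 5: at line 5 remove [yvo,efsyb] add [virdo] -> 7 lines: xakwm ivpv qduja jjr zpux virdo ndzyi
Hunk 6: at line 3 remove [jjr,zpux,virdo] add [jlhd,ndb,cgli] -> 7 lines: xakwm ivpv qduja jlhd ndb cgli ndzyi
Final line 4: jlhd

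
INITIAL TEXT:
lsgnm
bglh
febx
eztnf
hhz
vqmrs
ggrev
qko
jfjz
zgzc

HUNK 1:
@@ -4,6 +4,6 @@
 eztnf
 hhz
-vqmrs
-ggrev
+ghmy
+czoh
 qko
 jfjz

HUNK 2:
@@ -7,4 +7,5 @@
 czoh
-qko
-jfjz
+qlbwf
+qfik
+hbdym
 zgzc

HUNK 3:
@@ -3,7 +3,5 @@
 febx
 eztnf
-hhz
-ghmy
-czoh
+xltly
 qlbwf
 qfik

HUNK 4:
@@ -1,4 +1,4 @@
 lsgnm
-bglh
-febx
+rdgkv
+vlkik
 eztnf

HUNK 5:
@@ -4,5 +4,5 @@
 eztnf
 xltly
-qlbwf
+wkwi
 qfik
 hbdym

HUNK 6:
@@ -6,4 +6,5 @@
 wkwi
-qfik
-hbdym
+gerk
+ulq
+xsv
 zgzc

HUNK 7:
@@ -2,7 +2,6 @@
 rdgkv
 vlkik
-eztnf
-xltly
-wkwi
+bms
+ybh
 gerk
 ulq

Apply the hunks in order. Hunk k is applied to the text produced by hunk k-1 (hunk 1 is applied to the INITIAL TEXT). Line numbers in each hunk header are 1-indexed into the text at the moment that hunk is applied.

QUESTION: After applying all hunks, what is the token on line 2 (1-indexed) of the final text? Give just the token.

Answer: rdgkv

Derivation:
Hunk 1: at line 4 remove [vqmrs,ggrev] add [ghmy,czoh] -> 10 lines: lsgnm bglh febx eztnf hhz ghmy czoh qko jfjz zgzc
Hunk 2: at line 7 remove [qko,jfjz] add [qlbwf,qfik,hbdym] -> 11 lines: lsgnm bglh febx eztnf hhz ghmy czoh qlbwf qfik hbdym zgzc
Hunk 3: at line 3 remove [hhz,ghmy,czoh] add [xltly] -> 9 lines: lsgnm bglh febx eztnf xltly qlbwf qfik hbdym zgzc
Hunk 4: at line 1 remove [bglh,febx] add [rdgkv,vlkik] -> 9 lines: lsgnm rdgkv vlkik eztnf xltly qlbwf qfik hbdym zgzc
Hunk 5: at line 4 remove [qlbwf] add [wkwi] -> 9 lines: lsgnm rdgkv vlkik eztnf xltly wkwi qfik hbdym zgzc
Hunk 6: at line 6 remove [qfik,hbdym] add [gerk,ulq,xsv] -> 10 lines: lsgnm rdgkv vlkik eztnf xltly wkwi gerk ulq xsv zgzc
Hunk 7: at line 2 remove [eztnf,xltly,wkwi] add [bms,ybh] -> 9 lines: lsgnm rdgkv vlkik bms ybh gerk ulq xsv zgzc
Final line 2: rdgkv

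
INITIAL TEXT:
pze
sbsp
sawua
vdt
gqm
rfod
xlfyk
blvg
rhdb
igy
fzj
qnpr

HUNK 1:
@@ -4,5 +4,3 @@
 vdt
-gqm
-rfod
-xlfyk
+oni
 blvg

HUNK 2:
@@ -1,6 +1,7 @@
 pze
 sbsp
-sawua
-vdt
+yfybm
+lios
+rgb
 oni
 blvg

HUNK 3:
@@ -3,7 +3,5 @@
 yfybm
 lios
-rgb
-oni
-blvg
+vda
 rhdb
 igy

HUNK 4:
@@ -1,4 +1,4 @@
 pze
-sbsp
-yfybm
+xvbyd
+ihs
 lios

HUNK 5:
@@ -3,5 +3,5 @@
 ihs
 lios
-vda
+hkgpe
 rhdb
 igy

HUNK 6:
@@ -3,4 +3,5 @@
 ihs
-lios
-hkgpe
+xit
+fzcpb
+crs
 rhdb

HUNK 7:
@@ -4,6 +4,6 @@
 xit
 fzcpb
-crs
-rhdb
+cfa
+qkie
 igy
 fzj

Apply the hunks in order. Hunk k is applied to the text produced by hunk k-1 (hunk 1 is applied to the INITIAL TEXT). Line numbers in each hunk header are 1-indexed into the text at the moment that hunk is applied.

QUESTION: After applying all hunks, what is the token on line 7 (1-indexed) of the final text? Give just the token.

Answer: qkie

Derivation:
Hunk 1: at line 4 remove [gqm,rfod,xlfyk] add [oni] -> 10 lines: pze sbsp sawua vdt oni blvg rhdb igy fzj qnpr
Hunk 2: at line 1 remove [sawua,vdt] add [yfybm,lios,rgb] -> 11 lines: pze sbsp yfybm lios rgb oni blvg rhdb igy fzj qnpr
Hunk 3: at line 3 remove [rgb,oni,blvg] add [vda] -> 9 lines: pze sbsp yfybm lios vda rhdb igy fzj qnpr
Hunk 4: at line 1 remove [sbsp,yfybm] add [xvbyd,ihs] -> 9 lines: pze xvbyd ihs lios vda rhdb igy fzj qnpr
Hunk 5: at line 3 remove [vda] add [hkgpe] -> 9 lines: pze xvbyd ihs lios hkgpe rhdb igy fzj qnpr
Hunk 6: at line 3 remove [lios,hkgpe] add [xit,fzcpb,crs] -> 10 lines: pze xvbyd ihs xit fzcpb crs rhdb igy fzj qnpr
Hunk 7: at line 4 remove [crs,rhdb] add [cfa,qkie] -> 10 lines: pze xvbyd ihs xit fzcpb cfa qkie igy fzj qnpr
Final line 7: qkie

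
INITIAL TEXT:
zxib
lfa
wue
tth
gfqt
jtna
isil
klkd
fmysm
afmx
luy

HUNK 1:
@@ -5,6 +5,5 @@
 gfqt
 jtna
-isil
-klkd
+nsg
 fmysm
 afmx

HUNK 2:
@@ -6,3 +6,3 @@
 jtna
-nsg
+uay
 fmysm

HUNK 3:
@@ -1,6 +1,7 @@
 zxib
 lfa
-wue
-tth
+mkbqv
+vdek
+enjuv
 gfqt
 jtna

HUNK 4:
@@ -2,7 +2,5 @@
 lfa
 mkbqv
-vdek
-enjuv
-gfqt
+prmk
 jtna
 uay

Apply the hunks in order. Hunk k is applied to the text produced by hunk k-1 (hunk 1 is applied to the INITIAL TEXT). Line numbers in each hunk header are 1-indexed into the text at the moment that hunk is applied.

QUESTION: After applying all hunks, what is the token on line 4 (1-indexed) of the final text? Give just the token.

Answer: prmk

Derivation:
Hunk 1: at line 5 remove [isil,klkd] add [nsg] -> 10 lines: zxib lfa wue tth gfqt jtna nsg fmysm afmx luy
Hunk 2: at line 6 remove [nsg] add [uay] -> 10 lines: zxib lfa wue tth gfqt jtna uay fmysm afmx luy
Hunk 3: at line 1 remove [wue,tth] add [mkbqv,vdek,enjuv] -> 11 lines: zxib lfa mkbqv vdek enjuv gfqt jtna uay fmysm afmx luy
Hunk 4: at line 2 remove [vdek,enjuv,gfqt] add [prmk] -> 9 lines: zxib lfa mkbqv prmk jtna uay fmysm afmx luy
Final line 4: prmk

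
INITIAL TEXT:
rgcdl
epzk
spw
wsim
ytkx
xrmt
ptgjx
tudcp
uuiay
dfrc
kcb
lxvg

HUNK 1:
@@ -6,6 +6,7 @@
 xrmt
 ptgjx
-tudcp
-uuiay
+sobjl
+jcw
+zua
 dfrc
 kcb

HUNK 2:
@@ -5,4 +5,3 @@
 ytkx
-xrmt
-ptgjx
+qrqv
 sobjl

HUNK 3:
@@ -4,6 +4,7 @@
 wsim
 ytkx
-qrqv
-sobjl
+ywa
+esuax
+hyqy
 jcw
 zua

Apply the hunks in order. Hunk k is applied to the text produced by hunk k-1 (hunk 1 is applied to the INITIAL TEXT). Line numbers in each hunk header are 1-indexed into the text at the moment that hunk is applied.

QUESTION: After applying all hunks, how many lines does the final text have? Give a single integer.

Hunk 1: at line 6 remove [tudcp,uuiay] add [sobjl,jcw,zua] -> 13 lines: rgcdl epzk spw wsim ytkx xrmt ptgjx sobjl jcw zua dfrc kcb lxvg
Hunk 2: at line 5 remove [xrmt,ptgjx] add [qrqv] -> 12 lines: rgcdl epzk spw wsim ytkx qrqv sobjl jcw zua dfrc kcb lxvg
Hunk 3: at line 4 remove [qrqv,sobjl] add [ywa,esuax,hyqy] -> 13 lines: rgcdl epzk spw wsim ytkx ywa esuax hyqy jcw zua dfrc kcb lxvg
Final line count: 13

Answer: 13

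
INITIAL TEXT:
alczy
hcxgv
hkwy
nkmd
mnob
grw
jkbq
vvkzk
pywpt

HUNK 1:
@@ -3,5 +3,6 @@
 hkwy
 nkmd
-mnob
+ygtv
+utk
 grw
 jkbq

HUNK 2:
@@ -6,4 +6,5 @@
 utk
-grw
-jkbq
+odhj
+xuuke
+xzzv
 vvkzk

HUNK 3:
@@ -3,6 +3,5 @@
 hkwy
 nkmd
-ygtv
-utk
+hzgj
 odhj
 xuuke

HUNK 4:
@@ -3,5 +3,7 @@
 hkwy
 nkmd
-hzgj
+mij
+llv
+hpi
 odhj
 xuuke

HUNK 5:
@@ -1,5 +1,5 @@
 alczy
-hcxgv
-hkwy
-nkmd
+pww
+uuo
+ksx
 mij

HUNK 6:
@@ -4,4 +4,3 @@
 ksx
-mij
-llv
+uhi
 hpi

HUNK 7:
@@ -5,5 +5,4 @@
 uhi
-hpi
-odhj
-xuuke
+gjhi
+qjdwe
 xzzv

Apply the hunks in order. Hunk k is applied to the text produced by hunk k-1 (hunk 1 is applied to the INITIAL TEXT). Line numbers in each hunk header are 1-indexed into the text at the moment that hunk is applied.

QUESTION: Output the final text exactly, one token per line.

Hunk 1: at line 3 remove [mnob] add [ygtv,utk] -> 10 lines: alczy hcxgv hkwy nkmd ygtv utk grw jkbq vvkzk pywpt
Hunk 2: at line 6 remove [grw,jkbq] add [odhj,xuuke,xzzv] -> 11 lines: alczy hcxgv hkwy nkmd ygtv utk odhj xuuke xzzv vvkzk pywpt
Hunk 3: at line 3 remove [ygtv,utk] add [hzgj] -> 10 lines: alczy hcxgv hkwy nkmd hzgj odhj xuuke xzzv vvkzk pywpt
Hunk 4: at line 3 remove [hzgj] add [mij,llv,hpi] -> 12 lines: alczy hcxgv hkwy nkmd mij llv hpi odhj xuuke xzzv vvkzk pywpt
Hunk 5: at line 1 remove [hcxgv,hkwy,nkmd] add [pww,uuo,ksx] -> 12 lines: alczy pww uuo ksx mij llv hpi odhj xuuke xzzv vvkzk pywpt
Hunk 6: at line 4 remove [mij,llv] add [uhi] -> 11 lines: alczy pww uuo ksx uhi hpi odhj xuuke xzzv vvkzk pywpt
Hunk 7: at line 5 remove [hpi,odhj,xuuke] add [gjhi,qjdwe] -> 10 lines: alczy pww uuo ksx uhi gjhi qjdwe xzzv vvkzk pywpt

Answer: alczy
pww
uuo
ksx
uhi
gjhi
qjdwe
xzzv
vvkzk
pywpt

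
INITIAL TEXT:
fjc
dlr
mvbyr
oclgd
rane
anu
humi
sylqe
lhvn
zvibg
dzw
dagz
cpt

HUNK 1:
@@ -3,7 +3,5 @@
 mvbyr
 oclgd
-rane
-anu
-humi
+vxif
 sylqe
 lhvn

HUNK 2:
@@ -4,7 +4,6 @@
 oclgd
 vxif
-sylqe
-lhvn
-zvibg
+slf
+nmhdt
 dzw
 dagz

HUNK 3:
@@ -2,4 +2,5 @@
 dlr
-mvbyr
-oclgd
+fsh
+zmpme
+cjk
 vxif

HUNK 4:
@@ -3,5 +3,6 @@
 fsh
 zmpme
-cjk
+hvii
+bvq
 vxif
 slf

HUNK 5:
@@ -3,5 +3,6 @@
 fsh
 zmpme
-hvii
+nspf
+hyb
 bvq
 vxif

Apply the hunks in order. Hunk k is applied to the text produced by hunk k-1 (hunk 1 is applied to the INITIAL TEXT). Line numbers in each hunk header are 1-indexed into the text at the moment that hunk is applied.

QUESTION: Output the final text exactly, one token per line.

Answer: fjc
dlr
fsh
zmpme
nspf
hyb
bvq
vxif
slf
nmhdt
dzw
dagz
cpt

Derivation:
Hunk 1: at line 3 remove [rane,anu,humi] add [vxif] -> 11 lines: fjc dlr mvbyr oclgd vxif sylqe lhvn zvibg dzw dagz cpt
Hunk 2: at line 4 remove [sylqe,lhvn,zvibg] add [slf,nmhdt] -> 10 lines: fjc dlr mvbyr oclgd vxif slf nmhdt dzw dagz cpt
Hunk 3: at line 2 remove [mvbyr,oclgd] add [fsh,zmpme,cjk] -> 11 lines: fjc dlr fsh zmpme cjk vxif slf nmhdt dzw dagz cpt
Hunk 4: at line 3 remove [cjk] add [hvii,bvq] -> 12 lines: fjc dlr fsh zmpme hvii bvq vxif slf nmhdt dzw dagz cpt
Hunk 5: at line 3 remove [hvii] add [nspf,hyb] -> 13 lines: fjc dlr fsh zmpme nspf hyb bvq vxif slf nmhdt dzw dagz cpt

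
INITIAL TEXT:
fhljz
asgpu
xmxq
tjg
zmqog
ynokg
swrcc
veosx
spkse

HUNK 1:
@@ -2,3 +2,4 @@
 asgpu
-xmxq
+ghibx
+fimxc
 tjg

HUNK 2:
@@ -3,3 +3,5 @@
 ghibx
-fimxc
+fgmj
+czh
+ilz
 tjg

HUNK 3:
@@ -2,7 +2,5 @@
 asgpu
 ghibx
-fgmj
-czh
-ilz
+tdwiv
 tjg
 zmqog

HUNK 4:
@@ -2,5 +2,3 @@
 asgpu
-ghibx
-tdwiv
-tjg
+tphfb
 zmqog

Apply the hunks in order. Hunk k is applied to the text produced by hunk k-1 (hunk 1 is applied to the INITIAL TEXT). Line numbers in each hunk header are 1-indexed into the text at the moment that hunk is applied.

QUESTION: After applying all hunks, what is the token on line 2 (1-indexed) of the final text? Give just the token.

Answer: asgpu

Derivation:
Hunk 1: at line 2 remove [xmxq] add [ghibx,fimxc] -> 10 lines: fhljz asgpu ghibx fimxc tjg zmqog ynokg swrcc veosx spkse
Hunk 2: at line 3 remove [fimxc] add [fgmj,czh,ilz] -> 12 lines: fhljz asgpu ghibx fgmj czh ilz tjg zmqog ynokg swrcc veosx spkse
Hunk 3: at line 2 remove [fgmj,czh,ilz] add [tdwiv] -> 10 lines: fhljz asgpu ghibx tdwiv tjg zmqog ynokg swrcc veosx spkse
Hunk 4: at line 2 remove [ghibx,tdwiv,tjg] add [tphfb] -> 8 lines: fhljz asgpu tphfb zmqog ynokg swrcc veosx spkse
Final line 2: asgpu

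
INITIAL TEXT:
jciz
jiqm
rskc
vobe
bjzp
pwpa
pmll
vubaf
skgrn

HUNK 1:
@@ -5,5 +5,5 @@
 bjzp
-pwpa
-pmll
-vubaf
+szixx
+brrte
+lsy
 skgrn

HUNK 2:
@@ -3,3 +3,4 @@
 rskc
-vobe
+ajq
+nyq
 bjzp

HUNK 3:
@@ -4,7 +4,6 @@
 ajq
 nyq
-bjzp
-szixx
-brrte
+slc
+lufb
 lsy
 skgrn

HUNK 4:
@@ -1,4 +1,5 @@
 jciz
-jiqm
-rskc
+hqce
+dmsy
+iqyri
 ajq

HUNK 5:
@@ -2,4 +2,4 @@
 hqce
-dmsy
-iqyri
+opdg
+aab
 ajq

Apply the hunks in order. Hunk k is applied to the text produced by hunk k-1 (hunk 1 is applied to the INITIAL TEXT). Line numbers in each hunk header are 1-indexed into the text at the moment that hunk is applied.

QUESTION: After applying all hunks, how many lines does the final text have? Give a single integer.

Hunk 1: at line 5 remove [pwpa,pmll,vubaf] add [szixx,brrte,lsy] -> 9 lines: jciz jiqm rskc vobe bjzp szixx brrte lsy skgrn
Hunk 2: at line 3 remove [vobe] add [ajq,nyq] -> 10 lines: jciz jiqm rskc ajq nyq bjzp szixx brrte lsy skgrn
Hunk 3: at line 4 remove [bjzp,szixx,brrte] add [slc,lufb] -> 9 lines: jciz jiqm rskc ajq nyq slc lufb lsy skgrn
Hunk 4: at line 1 remove [jiqm,rskc] add [hqce,dmsy,iqyri] -> 10 lines: jciz hqce dmsy iqyri ajq nyq slc lufb lsy skgrn
Hunk 5: at line 2 remove [dmsy,iqyri] add [opdg,aab] -> 10 lines: jciz hqce opdg aab ajq nyq slc lufb lsy skgrn
Final line count: 10

Answer: 10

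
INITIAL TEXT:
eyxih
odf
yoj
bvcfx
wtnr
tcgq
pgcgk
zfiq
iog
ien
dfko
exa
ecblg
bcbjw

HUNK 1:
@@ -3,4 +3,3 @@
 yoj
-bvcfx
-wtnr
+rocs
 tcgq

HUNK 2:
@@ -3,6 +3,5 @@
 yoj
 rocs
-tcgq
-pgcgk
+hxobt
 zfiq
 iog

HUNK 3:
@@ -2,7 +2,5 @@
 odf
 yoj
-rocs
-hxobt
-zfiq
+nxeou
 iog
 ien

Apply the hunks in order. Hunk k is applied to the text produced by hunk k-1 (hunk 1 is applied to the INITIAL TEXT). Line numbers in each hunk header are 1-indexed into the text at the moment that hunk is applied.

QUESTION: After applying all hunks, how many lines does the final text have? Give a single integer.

Answer: 10

Derivation:
Hunk 1: at line 3 remove [bvcfx,wtnr] add [rocs] -> 13 lines: eyxih odf yoj rocs tcgq pgcgk zfiq iog ien dfko exa ecblg bcbjw
Hunk 2: at line 3 remove [tcgq,pgcgk] add [hxobt] -> 12 lines: eyxih odf yoj rocs hxobt zfiq iog ien dfko exa ecblg bcbjw
Hunk 3: at line 2 remove [rocs,hxobt,zfiq] add [nxeou] -> 10 lines: eyxih odf yoj nxeou iog ien dfko exa ecblg bcbjw
Final line count: 10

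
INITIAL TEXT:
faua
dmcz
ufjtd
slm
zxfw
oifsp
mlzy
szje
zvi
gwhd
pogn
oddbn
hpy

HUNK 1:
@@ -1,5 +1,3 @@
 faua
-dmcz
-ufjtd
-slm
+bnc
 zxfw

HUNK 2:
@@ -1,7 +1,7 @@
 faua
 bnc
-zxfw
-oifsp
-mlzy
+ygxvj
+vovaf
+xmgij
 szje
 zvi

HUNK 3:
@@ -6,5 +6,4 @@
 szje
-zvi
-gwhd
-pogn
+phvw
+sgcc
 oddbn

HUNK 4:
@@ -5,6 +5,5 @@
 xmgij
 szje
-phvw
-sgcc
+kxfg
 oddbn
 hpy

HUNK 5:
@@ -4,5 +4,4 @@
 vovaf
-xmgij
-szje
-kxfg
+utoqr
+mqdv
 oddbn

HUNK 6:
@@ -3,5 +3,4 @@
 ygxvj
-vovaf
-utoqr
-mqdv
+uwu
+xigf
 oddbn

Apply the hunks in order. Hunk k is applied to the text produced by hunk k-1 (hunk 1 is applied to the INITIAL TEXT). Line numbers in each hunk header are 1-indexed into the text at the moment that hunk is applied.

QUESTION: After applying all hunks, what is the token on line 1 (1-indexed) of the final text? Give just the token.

Answer: faua

Derivation:
Hunk 1: at line 1 remove [dmcz,ufjtd,slm] add [bnc] -> 11 lines: faua bnc zxfw oifsp mlzy szje zvi gwhd pogn oddbn hpy
Hunk 2: at line 1 remove [zxfw,oifsp,mlzy] add [ygxvj,vovaf,xmgij] -> 11 lines: faua bnc ygxvj vovaf xmgij szje zvi gwhd pogn oddbn hpy
Hunk 3: at line 6 remove [zvi,gwhd,pogn] add [phvw,sgcc] -> 10 lines: faua bnc ygxvj vovaf xmgij szje phvw sgcc oddbn hpy
Hunk 4: at line 5 remove [phvw,sgcc] add [kxfg] -> 9 lines: faua bnc ygxvj vovaf xmgij szje kxfg oddbn hpy
Hunk 5: at line 4 remove [xmgij,szje,kxfg] add [utoqr,mqdv] -> 8 lines: faua bnc ygxvj vovaf utoqr mqdv oddbn hpy
Hunk 6: at line 3 remove [vovaf,utoqr,mqdv] add [uwu,xigf] -> 7 lines: faua bnc ygxvj uwu xigf oddbn hpy
Final line 1: faua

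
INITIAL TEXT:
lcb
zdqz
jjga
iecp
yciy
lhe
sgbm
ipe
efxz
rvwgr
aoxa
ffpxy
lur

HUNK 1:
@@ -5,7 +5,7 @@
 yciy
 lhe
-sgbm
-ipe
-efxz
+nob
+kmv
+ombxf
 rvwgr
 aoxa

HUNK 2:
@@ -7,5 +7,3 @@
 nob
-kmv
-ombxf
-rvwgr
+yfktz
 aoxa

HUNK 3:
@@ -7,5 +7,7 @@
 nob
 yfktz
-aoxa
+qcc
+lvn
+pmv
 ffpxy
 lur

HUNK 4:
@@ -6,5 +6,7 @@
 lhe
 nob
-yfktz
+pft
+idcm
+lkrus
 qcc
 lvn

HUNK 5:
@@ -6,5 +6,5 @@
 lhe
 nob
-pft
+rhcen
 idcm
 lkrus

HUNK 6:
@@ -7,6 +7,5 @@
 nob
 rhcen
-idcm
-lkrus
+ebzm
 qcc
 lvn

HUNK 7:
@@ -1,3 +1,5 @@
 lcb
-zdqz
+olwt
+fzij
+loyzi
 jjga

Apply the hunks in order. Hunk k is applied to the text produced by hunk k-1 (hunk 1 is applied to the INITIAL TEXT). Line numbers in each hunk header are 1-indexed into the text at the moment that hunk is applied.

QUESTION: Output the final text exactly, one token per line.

Answer: lcb
olwt
fzij
loyzi
jjga
iecp
yciy
lhe
nob
rhcen
ebzm
qcc
lvn
pmv
ffpxy
lur

Derivation:
Hunk 1: at line 5 remove [sgbm,ipe,efxz] add [nob,kmv,ombxf] -> 13 lines: lcb zdqz jjga iecp yciy lhe nob kmv ombxf rvwgr aoxa ffpxy lur
Hunk 2: at line 7 remove [kmv,ombxf,rvwgr] add [yfktz] -> 11 lines: lcb zdqz jjga iecp yciy lhe nob yfktz aoxa ffpxy lur
Hunk 3: at line 7 remove [aoxa] add [qcc,lvn,pmv] -> 13 lines: lcb zdqz jjga iecp yciy lhe nob yfktz qcc lvn pmv ffpxy lur
Hunk 4: at line 6 remove [yfktz] add [pft,idcm,lkrus] -> 15 lines: lcb zdqz jjga iecp yciy lhe nob pft idcm lkrus qcc lvn pmv ffpxy lur
Hunk 5: at line 6 remove [pft] add [rhcen] -> 15 lines: lcb zdqz jjga iecp yciy lhe nob rhcen idcm lkrus qcc lvn pmv ffpxy lur
Hunk 6: at line 7 remove [idcm,lkrus] add [ebzm] -> 14 lines: lcb zdqz jjga iecp yciy lhe nob rhcen ebzm qcc lvn pmv ffpxy lur
Hunk 7: at line 1 remove [zdqz] add [olwt,fzij,loyzi] -> 16 lines: lcb olwt fzij loyzi jjga iecp yciy lhe nob rhcen ebzm qcc lvn pmv ffpxy lur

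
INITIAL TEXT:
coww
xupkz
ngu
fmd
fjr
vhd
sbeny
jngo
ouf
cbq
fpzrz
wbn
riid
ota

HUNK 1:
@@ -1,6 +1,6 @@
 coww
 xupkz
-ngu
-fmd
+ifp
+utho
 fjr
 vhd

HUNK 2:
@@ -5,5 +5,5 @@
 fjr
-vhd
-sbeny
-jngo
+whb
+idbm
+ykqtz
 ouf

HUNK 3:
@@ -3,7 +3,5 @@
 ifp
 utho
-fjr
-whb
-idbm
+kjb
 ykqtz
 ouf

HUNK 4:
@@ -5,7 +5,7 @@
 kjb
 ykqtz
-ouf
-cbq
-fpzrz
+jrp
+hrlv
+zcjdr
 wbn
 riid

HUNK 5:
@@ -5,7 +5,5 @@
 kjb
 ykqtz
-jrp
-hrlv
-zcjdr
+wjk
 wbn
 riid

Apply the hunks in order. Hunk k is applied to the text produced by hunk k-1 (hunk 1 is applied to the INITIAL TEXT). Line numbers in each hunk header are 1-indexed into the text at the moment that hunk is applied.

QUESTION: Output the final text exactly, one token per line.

Hunk 1: at line 1 remove [ngu,fmd] add [ifp,utho] -> 14 lines: coww xupkz ifp utho fjr vhd sbeny jngo ouf cbq fpzrz wbn riid ota
Hunk 2: at line 5 remove [vhd,sbeny,jngo] add [whb,idbm,ykqtz] -> 14 lines: coww xupkz ifp utho fjr whb idbm ykqtz ouf cbq fpzrz wbn riid ota
Hunk 3: at line 3 remove [fjr,whb,idbm] add [kjb] -> 12 lines: coww xupkz ifp utho kjb ykqtz ouf cbq fpzrz wbn riid ota
Hunk 4: at line 5 remove [ouf,cbq,fpzrz] add [jrp,hrlv,zcjdr] -> 12 lines: coww xupkz ifp utho kjb ykqtz jrp hrlv zcjdr wbn riid ota
Hunk 5: at line 5 remove [jrp,hrlv,zcjdr] add [wjk] -> 10 lines: coww xupkz ifp utho kjb ykqtz wjk wbn riid ota

Answer: coww
xupkz
ifp
utho
kjb
ykqtz
wjk
wbn
riid
ota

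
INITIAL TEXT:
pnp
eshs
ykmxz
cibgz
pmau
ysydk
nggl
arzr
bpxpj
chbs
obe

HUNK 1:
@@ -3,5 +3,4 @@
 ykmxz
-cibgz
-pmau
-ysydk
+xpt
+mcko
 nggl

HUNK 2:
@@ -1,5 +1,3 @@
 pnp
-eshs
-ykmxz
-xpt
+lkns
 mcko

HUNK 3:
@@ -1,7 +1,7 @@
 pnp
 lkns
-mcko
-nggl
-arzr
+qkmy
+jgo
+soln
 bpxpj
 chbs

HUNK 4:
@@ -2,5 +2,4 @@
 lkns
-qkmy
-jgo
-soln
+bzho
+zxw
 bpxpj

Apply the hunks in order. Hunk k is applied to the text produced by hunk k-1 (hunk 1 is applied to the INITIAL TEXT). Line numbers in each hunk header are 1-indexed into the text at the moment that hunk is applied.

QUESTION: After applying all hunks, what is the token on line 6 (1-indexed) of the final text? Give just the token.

Hunk 1: at line 3 remove [cibgz,pmau,ysydk] add [xpt,mcko] -> 10 lines: pnp eshs ykmxz xpt mcko nggl arzr bpxpj chbs obe
Hunk 2: at line 1 remove [eshs,ykmxz,xpt] add [lkns] -> 8 lines: pnp lkns mcko nggl arzr bpxpj chbs obe
Hunk 3: at line 1 remove [mcko,nggl,arzr] add [qkmy,jgo,soln] -> 8 lines: pnp lkns qkmy jgo soln bpxpj chbs obe
Hunk 4: at line 2 remove [qkmy,jgo,soln] add [bzho,zxw] -> 7 lines: pnp lkns bzho zxw bpxpj chbs obe
Final line 6: chbs

Answer: chbs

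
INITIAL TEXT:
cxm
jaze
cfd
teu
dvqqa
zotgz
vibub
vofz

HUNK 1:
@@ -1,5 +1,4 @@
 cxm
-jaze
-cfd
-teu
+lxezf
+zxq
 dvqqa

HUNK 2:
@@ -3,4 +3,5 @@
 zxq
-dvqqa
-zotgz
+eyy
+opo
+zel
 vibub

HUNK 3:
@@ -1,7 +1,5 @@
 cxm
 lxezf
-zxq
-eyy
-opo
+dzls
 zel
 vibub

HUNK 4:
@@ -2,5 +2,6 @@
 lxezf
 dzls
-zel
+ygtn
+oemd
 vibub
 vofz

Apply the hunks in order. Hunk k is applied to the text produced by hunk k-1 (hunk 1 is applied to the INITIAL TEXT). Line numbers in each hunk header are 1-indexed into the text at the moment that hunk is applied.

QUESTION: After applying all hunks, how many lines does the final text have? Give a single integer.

Answer: 7

Derivation:
Hunk 1: at line 1 remove [jaze,cfd,teu] add [lxezf,zxq] -> 7 lines: cxm lxezf zxq dvqqa zotgz vibub vofz
Hunk 2: at line 3 remove [dvqqa,zotgz] add [eyy,opo,zel] -> 8 lines: cxm lxezf zxq eyy opo zel vibub vofz
Hunk 3: at line 1 remove [zxq,eyy,opo] add [dzls] -> 6 lines: cxm lxezf dzls zel vibub vofz
Hunk 4: at line 2 remove [zel] add [ygtn,oemd] -> 7 lines: cxm lxezf dzls ygtn oemd vibub vofz
Final line count: 7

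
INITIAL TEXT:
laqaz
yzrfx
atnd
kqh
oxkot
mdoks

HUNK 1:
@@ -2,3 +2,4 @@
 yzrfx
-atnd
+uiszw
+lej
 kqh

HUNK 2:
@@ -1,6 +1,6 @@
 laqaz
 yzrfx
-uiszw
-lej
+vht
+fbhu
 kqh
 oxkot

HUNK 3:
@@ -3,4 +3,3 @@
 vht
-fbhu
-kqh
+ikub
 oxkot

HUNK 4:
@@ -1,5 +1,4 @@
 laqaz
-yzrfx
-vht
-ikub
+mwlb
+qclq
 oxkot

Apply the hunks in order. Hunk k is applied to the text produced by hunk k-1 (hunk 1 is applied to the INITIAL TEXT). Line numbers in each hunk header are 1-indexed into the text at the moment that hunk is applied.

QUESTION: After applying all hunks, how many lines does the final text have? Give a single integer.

Hunk 1: at line 2 remove [atnd] add [uiszw,lej] -> 7 lines: laqaz yzrfx uiszw lej kqh oxkot mdoks
Hunk 2: at line 1 remove [uiszw,lej] add [vht,fbhu] -> 7 lines: laqaz yzrfx vht fbhu kqh oxkot mdoks
Hunk 3: at line 3 remove [fbhu,kqh] add [ikub] -> 6 lines: laqaz yzrfx vht ikub oxkot mdoks
Hunk 4: at line 1 remove [yzrfx,vht,ikub] add [mwlb,qclq] -> 5 lines: laqaz mwlb qclq oxkot mdoks
Final line count: 5

Answer: 5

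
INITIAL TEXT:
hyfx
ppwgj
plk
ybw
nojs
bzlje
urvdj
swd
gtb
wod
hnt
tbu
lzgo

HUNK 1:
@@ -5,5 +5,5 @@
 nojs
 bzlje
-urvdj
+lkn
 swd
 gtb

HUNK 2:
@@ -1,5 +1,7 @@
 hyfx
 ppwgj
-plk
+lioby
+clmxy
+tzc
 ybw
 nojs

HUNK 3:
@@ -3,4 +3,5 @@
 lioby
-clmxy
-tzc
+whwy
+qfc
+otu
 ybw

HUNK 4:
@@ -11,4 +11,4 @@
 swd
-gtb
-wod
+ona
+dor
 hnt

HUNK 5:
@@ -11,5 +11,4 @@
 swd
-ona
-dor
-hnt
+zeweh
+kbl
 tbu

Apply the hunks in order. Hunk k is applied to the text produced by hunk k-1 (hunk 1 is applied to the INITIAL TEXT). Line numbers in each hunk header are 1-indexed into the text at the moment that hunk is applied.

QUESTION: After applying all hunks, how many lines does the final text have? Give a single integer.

Hunk 1: at line 5 remove [urvdj] add [lkn] -> 13 lines: hyfx ppwgj plk ybw nojs bzlje lkn swd gtb wod hnt tbu lzgo
Hunk 2: at line 1 remove [plk] add [lioby,clmxy,tzc] -> 15 lines: hyfx ppwgj lioby clmxy tzc ybw nojs bzlje lkn swd gtb wod hnt tbu lzgo
Hunk 3: at line 3 remove [clmxy,tzc] add [whwy,qfc,otu] -> 16 lines: hyfx ppwgj lioby whwy qfc otu ybw nojs bzlje lkn swd gtb wod hnt tbu lzgo
Hunk 4: at line 11 remove [gtb,wod] add [ona,dor] -> 16 lines: hyfx ppwgj lioby whwy qfc otu ybw nojs bzlje lkn swd ona dor hnt tbu lzgo
Hunk 5: at line 11 remove [ona,dor,hnt] add [zeweh,kbl] -> 15 lines: hyfx ppwgj lioby whwy qfc otu ybw nojs bzlje lkn swd zeweh kbl tbu lzgo
Final line count: 15

Answer: 15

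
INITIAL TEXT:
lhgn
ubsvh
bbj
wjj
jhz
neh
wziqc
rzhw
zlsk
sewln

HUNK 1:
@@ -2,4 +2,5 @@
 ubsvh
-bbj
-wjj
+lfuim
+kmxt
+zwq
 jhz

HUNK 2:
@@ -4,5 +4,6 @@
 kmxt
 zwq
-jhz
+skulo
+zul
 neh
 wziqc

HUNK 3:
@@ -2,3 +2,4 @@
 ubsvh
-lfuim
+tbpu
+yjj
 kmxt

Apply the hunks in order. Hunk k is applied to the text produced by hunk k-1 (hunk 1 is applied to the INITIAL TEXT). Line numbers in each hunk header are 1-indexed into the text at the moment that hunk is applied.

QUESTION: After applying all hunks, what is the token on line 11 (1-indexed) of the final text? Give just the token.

Answer: rzhw

Derivation:
Hunk 1: at line 2 remove [bbj,wjj] add [lfuim,kmxt,zwq] -> 11 lines: lhgn ubsvh lfuim kmxt zwq jhz neh wziqc rzhw zlsk sewln
Hunk 2: at line 4 remove [jhz] add [skulo,zul] -> 12 lines: lhgn ubsvh lfuim kmxt zwq skulo zul neh wziqc rzhw zlsk sewln
Hunk 3: at line 2 remove [lfuim] add [tbpu,yjj] -> 13 lines: lhgn ubsvh tbpu yjj kmxt zwq skulo zul neh wziqc rzhw zlsk sewln
Final line 11: rzhw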